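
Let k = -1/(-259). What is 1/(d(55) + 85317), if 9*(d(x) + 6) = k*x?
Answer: 2331/198859996 ≈ 1.1722e-5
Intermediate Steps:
k = 1/259 (k = -1*(-1/259) = 1/259 ≈ 0.0038610)
d(x) = -6 + x/2331 (d(x) = -6 + (x/259)/9 = -6 + x/2331)
1/(d(55) + 85317) = 1/((-6 + (1/2331)*55) + 85317) = 1/((-6 + 55/2331) + 85317) = 1/(-13931/2331 + 85317) = 1/(198859996/2331) = 2331/198859996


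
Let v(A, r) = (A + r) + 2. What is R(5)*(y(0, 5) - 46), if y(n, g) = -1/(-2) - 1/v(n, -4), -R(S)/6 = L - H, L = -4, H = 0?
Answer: -1080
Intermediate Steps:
v(A, r) = 2 + A + r
R(S) = 24 (R(S) = -6*(-4 - 1*0) = -6*(-4 + 0) = -6*(-4) = 24)
y(n, g) = ½ - 1/(-2 + n) (y(n, g) = -1/(-2) - 1/(2 + n - 4) = -1*(-½) - 1/(-2 + n) = ½ - 1/(-2 + n))
R(5)*(y(0, 5) - 46) = 24*((-4 + 0)/(2*(-2 + 0)) - 46) = 24*((½)*(-4)/(-2) - 46) = 24*((½)*(-½)*(-4) - 46) = 24*(1 - 46) = 24*(-45) = -1080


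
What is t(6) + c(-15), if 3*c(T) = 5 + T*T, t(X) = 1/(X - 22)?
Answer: 3677/48 ≈ 76.604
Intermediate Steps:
t(X) = 1/(-22 + X)
c(T) = 5/3 + T²/3 (c(T) = (5 + T*T)/3 = (5 + T²)/3 = 5/3 + T²/3)
t(6) + c(-15) = 1/(-22 + 6) + (5/3 + (⅓)*(-15)²) = 1/(-16) + (5/3 + (⅓)*225) = -1/16 + (5/3 + 75) = -1/16 + 230/3 = 3677/48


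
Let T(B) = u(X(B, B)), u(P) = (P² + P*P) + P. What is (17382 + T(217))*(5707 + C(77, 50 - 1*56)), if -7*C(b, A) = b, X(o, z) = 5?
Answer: 99321152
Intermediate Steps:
C(b, A) = -b/7
u(P) = P + 2*P² (u(P) = (P² + P²) + P = 2*P² + P = P + 2*P²)
T(B) = 55 (T(B) = 5*(1 + 2*5) = 5*(1 + 10) = 5*11 = 55)
(17382 + T(217))*(5707 + C(77, 50 - 1*56)) = (17382 + 55)*(5707 - ⅐*77) = 17437*(5707 - 11) = 17437*5696 = 99321152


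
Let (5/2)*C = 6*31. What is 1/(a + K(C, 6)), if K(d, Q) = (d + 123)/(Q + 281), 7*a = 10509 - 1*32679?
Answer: -1435/4543863 ≈ -0.00031581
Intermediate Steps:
a = -22170/7 (a = (10509 - 1*32679)/7 = (10509 - 32679)/7 = (⅐)*(-22170) = -22170/7 ≈ -3167.1)
C = 372/5 (C = 2*(6*31)/5 = (⅖)*186 = 372/5 ≈ 74.400)
K(d, Q) = (123 + d)/(281 + Q)
1/(a + K(C, 6)) = 1/(-22170/7 + (123 + 372/5)/(281 + 6)) = 1/(-22170/7 + (987/5)/287) = 1/(-22170/7 + (1/287)*(987/5)) = 1/(-22170/7 + 141/205) = 1/(-4543863/1435) = -1435/4543863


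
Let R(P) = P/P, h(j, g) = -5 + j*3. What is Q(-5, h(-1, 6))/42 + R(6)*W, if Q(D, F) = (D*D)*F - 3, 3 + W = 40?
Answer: 193/6 ≈ 32.167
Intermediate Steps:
W = 37 (W = -3 + 40 = 37)
h(j, g) = -5 + 3*j
Q(D, F) = -3 + F*D² (Q(D, F) = D²*F - 3 = F*D² - 3 = -3 + F*D²)
R(P) = 1
Q(-5, h(-1, 6))/42 + R(6)*W = (-3 + (-5 + 3*(-1))*(-5)²)/42 + 1*37 = (-3 + (-5 - 3)*25)*(1/42) + 37 = (-3 - 8*25)*(1/42) + 37 = (-3 - 200)*(1/42) + 37 = -203*1/42 + 37 = -29/6 + 37 = 193/6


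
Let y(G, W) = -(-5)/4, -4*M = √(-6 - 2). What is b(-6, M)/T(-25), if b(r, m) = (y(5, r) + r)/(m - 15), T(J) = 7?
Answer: 285/6314 - 19*I*√2/12628 ≈ 0.045138 - 0.0021278*I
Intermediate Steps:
M = -I*√2/2 (M = -√(-6 - 2)/4 = -I*√2/2 ≈ -0.70711*I)
y(G, W) = 5/4 (y(G, W) = -(-5)/4 = -1*(-5/4) = 5/4)
b(r, m) = (5/4 + r)/(-15 + m) (b(r, m) = (5/4 + r)/(m - 15) = (5/4 + r)/(-15 + m))
b(-6, M)/T(-25) = ((5/4 - 6)/(-15 - I*√2/2))/7 = (-19/4/(-15 - I*√2/2))*(⅐) = -19/(4*(-15 - I*√2/2))*(⅐) = -19/(28*(-15 - I*√2/2))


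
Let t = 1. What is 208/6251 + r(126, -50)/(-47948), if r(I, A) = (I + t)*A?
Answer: 24833517/149861474 ≈ 0.16571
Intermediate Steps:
r(I, A) = A*(1 + I) (r(I, A) = (I + 1)*A = (1 + I)*A = A*(1 + I))
208/6251 + r(126, -50)/(-47948) = 208/6251 - 50*(1 + 126)/(-47948) = 208*(1/6251) - 50*127*(-1/47948) = 208/6251 - 6350*(-1/47948) = 208/6251 + 3175/23974 = 24833517/149861474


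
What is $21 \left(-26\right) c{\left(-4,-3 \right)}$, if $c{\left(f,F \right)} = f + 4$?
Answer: $0$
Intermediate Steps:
$c{\left(f,F \right)} = 4 + f$
$21 \left(-26\right) c{\left(-4,-3 \right)} = 21 \left(-26\right) \left(4 - 4\right) = \left(-546\right) 0 = 0$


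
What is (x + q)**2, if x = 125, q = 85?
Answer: 44100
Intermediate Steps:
(x + q)**2 = (125 + 85)**2 = 210**2 = 44100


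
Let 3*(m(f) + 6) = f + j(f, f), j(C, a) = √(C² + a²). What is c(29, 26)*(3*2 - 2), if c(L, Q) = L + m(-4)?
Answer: 260/3 + 16*√2/3 ≈ 94.209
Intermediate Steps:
m(f) = -6 + f/3 + √2*√(f²)/3 (m(f) = -6 + (f + √(f² + f²))/3 = -6 + (f + √(2*f²))/3 = -6 + (f + √2*√(f²))/3 = -6 + (f/3 + √2*√(f²)/3) = -6 + f/3 + √2*√(f²)/3)
c(L, Q) = -22/3 + L + 4*√2/3 (c(L, Q) = L + (-6 + (⅓)*(-4) + √2*√((-4)²)/3) = L + (-6 - 4/3 + √2*√16/3) = L + (-6 - 4/3 + (⅓)*√2*4) = L + (-6 - 4/3 + 4*√2/3) = L + (-22/3 + 4*√2/3) = -22/3 + L + 4*√2/3)
c(29, 26)*(3*2 - 2) = (-22/3 + 29 + 4*√2/3)*(3*2 - 2) = (65/3 + 4*√2/3)*(6 - 2) = (65/3 + 4*√2/3)*4 = 260/3 + 16*√2/3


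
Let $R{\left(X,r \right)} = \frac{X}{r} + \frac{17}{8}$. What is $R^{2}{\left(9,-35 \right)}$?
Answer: $\frac{273529}{78400} \approx 3.4889$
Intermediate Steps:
$R{\left(X,r \right)} = \frac{17}{8} + \frac{X}{r}$ ($R{\left(X,r \right)} = \frac{X}{r} + 17 \cdot \frac{1}{8} = \frac{X}{r} + \frac{17}{8} = \frac{17}{8} + \frac{X}{r}$)
$R^{2}{\left(9,-35 \right)} = \left(\frac{17}{8} + \frac{9}{-35}\right)^{2} = \left(\frac{17}{8} + 9 \left(- \frac{1}{35}\right)\right)^{2} = \left(\frac{17}{8} - \frac{9}{35}\right)^{2} = \left(\frac{523}{280}\right)^{2} = \frac{273529}{78400}$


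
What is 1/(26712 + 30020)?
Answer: 1/56732 ≈ 1.7627e-5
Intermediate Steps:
1/(26712 + 30020) = 1/56732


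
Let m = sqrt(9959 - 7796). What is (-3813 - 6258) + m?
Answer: -10071 + sqrt(2163) ≈ -10025.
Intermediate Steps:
m = sqrt(2163) ≈ 46.508
(-3813 - 6258) + m = (-3813 - 6258) + sqrt(2163) = -10071 + sqrt(2163)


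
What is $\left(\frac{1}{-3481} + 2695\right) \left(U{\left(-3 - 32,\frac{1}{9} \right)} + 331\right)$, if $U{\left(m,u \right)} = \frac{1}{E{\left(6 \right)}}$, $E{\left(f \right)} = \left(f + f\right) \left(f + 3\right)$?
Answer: $\frac{18631771067}{20886} \approx 8.9207 \cdot 10^{5}$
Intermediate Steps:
$E{\left(f \right)} = 2 f \left(3 + f\right)$
$U{\left(m,u \right)} = \frac{1}{108}$ ($U{\left(m,u \right)} = \frac{1}{2 \cdot 6 \left(3 + 6\right)} = \frac{1}{2 \cdot 6 \cdot 9} = \frac{1}{108}$)
$\left(\frac{1}{-3481} + 2695\right) \left(U{\left(-3 - 32,\frac{1}{9} \right)} + 331\right) = \left(\frac{1}{-3481} + 2695\right) \left(\frac{1}{108} + 331\right) = \left(- \frac{1}{3481} + 2695\right) \frac{35749}{108} = \frac{9381294}{3481} \cdot \frac{35749}{108} = \frac{18631771067}{20886}$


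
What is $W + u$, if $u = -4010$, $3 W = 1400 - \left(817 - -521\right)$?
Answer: $- \frac{11968}{3} \approx -3989.3$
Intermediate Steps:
$W = \frac{62}{3}$ ($W = \frac{1400 - \left(817 - -521\right)}{3} = \frac{1400 - \left(817 + 521\right)}{3} = \frac{1400 - 1338}{3} = \frac{1}{3} \cdot 62 = \frac{62}{3} \approx 20.667$)
$W + u = \frac{62}{3} - 4010 = - \frac{11968}{3}$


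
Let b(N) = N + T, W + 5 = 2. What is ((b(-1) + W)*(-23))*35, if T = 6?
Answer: -1610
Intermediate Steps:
W = -3 (W = -5 + 2 = -3)
b(N) = 6 + N (b(N) = N + 6 = 6 + N)
((b(-1) + W)*(-23))*35 = (((6 - 1) - 3)*(-23))*35 = ((5 - 3)*(-23))*35 = (2*(-23))*35 = -46*35 = -1610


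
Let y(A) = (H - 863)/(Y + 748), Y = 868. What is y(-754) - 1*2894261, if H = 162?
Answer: -4677126477/1616 ≈ -2.8943e+6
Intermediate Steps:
y(A) = -701/1616 (y(A) = (162 - 863)/(868 + 748) = -701/1616)
y(-754) - 1*2894261 = -701/1616 - 1*2894261 = -701/1616 - 2894261 = -4677126477/1616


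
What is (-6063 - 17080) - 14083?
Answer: -37226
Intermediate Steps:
(-6063 - 17080) - 14083 = -23143 - 14083 = -37226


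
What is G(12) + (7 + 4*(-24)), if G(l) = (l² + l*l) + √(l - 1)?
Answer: 199 + √11 ≈ 202.32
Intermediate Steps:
G(l) = √(-1 + l) + 2*l² (G(l) = (l² + l²) + √(-1 + l) = 2*l² + √(-1 + l) = √(-1 + l) + 2*l²)
G(12) + (7 + 4*(-24)) = (√(-1 + 12) + 2*12²) + (7 + 4*(-24)) = (√11 + 2*144) + (7 - 96) = (√11 + 288) - 89 = (288 + √11) - 89 = 199 + √11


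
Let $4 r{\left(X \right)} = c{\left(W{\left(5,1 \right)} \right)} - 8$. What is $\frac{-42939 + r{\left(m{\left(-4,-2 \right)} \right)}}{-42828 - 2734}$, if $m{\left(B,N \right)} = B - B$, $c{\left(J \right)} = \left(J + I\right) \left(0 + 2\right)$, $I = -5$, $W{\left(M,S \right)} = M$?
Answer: $\frac{42941}{45562} \approx 0.94247$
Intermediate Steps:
$c{\left(J \right)} = -10 + 2 J$ ($c{\left(J \right)} = \left(J - 5\right) \left(0 + 2\right) = \left(-5 + J\right) 2 = -10 + 2 J$)
$m{\left(B,N \right)} = 0$
$r{\left(X \right)} = -2$ ($r{\left(X \right)} = \frac{\left(-10 + 2 \cdot 5\right) - 8}{4} = \frac{\left(-10 + 10\right) - 8}{4} = \frac{0 - 8}{4} = \frac{1}{4} \left(-8\right) = -2$)
$\frac{-42939 + r{\left(m{\left(-4,-2 \right)} \right)}}{-42828 - 2734} = \frac{-42939 - 2}{-42828 - 2734} = - \frac{42941}{-45562} = \left(-42941\right) \left(- \frac{1}{45562}\right) = \frac{42941}{45562}$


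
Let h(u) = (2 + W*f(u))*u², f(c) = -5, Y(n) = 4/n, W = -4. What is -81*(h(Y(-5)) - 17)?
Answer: 5913/25 ≈ 236.52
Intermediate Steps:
h(u) = 22*u² (h(u) = (2 - 4*(-5))*u² = (2 + 20)*u² = 22*u²)
-81*(h(Y(-5)) - 17) = -81*(22*(4/(-5))² - 17) = -81*(22*(4*(-⅕))² - 17) = -81*(22*(-⅘)² - 17) = -81*(22*(16/25) - 17) = -81*(352/25 - 17) = -81*(-73/25) = 5913/25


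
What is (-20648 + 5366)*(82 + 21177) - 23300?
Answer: -324903338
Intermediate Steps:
(-20648 + 5366)*(82 + 21177) - 23300 = -15282*21259 - 23300 = -324880038 - 23300 = -324903338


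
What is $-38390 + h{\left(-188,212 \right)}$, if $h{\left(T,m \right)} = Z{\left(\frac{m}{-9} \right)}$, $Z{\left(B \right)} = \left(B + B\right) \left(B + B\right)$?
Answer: $- \frac{2929814}{81} \approx -36171.0$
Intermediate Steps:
$Z{\left(B \right)} = 4 B^{2}$ ($Z{\left(B \right)} = 2 B 2 B = 4 B^{2}$)
$h{\left(T,m \right)} = \frac{4 m^{2}}{81}$ ($h{\left(T,m \right)} = 4 \left(\frac{m}{-9}\right)^{2} = 4 \left(m \left(- \frac{1}{9}\right)\right)^{2} = 4 \left(- \frac{m}{9}\right)^{2} = 4 \frac{m^{2}}{81} = \frac{4 m^{2}}{81}$)
$-38390 + h{\left(-188,212 \right)} = -38390 + \frac{4 \cdot 212^{2}}{81} = -38390 + \frac{4}{81} \cdot 44944 = -38390 + \frac{179776}{81} = - \frac{2929814}{81}$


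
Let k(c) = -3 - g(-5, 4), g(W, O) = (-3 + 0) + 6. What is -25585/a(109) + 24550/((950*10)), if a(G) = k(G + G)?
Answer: 1216024/285 ≈ 4266.8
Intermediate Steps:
g(W, O) = 3 (g(W, O) = -3 + 6 = 3)
k(c) = -6 (k(c) = -3 - 1*3 = -3 - 3 = -6)
a(G) = -6
-25585/a(109) + 24550/((950*10)) = -25585/(-6) + 24550/((950*10)) = -25585*(-⅙) + 24550/9500 = 25585/6 + 24550*(1/9500) = 25585/6 + 491/190 = 1216024/285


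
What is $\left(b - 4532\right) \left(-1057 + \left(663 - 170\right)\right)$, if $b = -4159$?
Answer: $4901724$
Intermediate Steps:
$\left(b - 4532\right) \left(-1057 + \left(663 - 170\right)\right) = \left(-4159 - 4532\right) \left(-1057 + \left(663 - 170\right)\right) = - 8691 \left(-1057 + 493\right) = \left(-8691\right) \left(-564\right) = 4901724$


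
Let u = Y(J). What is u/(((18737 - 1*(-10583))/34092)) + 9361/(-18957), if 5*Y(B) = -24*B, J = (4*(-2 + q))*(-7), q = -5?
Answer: -380185382197/347387025 ≈ -1094.4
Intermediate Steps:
J = 196 (J = (4*(-2 - 5))*(-7) = (4*(-7))*(-7) = -28*(-7) = 196)
Y(B) = -24*B/5 (Y(B) = (-24*B)/5 = -24*B/5)
u = -4704/5 (u = -24/5*196 = -4704/5 ≈ -940.80)
u/(((18737 - 1*(-10583))/34092)) + 9361/(-18957) = -4704*34092/(18737 - 1*(-10583))/5 + 9361/(-18957) = -4704*34092/(18737 + 10583)/5 + 9361*(-1/18957) = -4704/(5*(29320*(1/34092))) - 9361/18957 = -4704/(5*7330/8523) - 9361/18957 = -4704/5*8523/7330 - 9361/18957 = -20046096/18325 - 9361/18957 = -380185382197/347387025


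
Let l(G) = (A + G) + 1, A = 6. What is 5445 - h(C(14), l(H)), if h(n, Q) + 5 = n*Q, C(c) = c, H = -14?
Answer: 5548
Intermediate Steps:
l(G) = 7 + G (l(G) = (6 + G) + 1 = 7 + G)
h(n, Q) = -5 + Q*n (h(n, Q) = -5 + n*Q = -5 + Q*n)
5445 - h(C(14), l(H)) = 5445 - (-5 + (7 - 14)*14) = 5445 - (-5 - 7*14) = 5445 - (-5 - 98) = 5445 - 1*(-103) = 5445 + 103 = 5548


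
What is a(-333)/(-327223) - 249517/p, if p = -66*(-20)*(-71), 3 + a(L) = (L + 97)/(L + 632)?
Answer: 24412768870769/9169534528440 ≈ 2.6624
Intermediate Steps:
a(L) = -3 + (97 + L)/(632 + L) (a(L) = -3 + (L + 97)/(L + 632) = -3 + (97 + L)/(632 + L))
p = -93720 (p = 1320*(-71) = -93720)
a(-333)/(-327223) - 249517/p = ((-1799 - 2*(-333))/(632 - 333))/(-327223) - 249517/(-93720) = ((-1799 + 666)/299)*(-1/327223) - 249517*(-1/93720) = ((1/299)*(-1133))*(-1/327223) + 249517/93720 = -1133/299*(-1/327223) + 249517/93720 = 1133/97839677 + 249517/93720 = 24412768870769/9169534528440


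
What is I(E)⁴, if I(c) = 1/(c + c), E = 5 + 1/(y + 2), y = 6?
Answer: 256/2825761 ≈ 9.0595e-5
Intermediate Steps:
E = 41/8 (E = 5 + 1/(6 + 2) = 5 + 1/8 = 5 + (⅛)*1 = 5 + ⅛ = 41/8 ≈ 5.1250)
I(c) = 1/(2*c)
I(E)⁴ = (1/(2*(41/8)))⁴ = ((½)*(8/41))⁴ = (4/41)⁴ = 256/2825761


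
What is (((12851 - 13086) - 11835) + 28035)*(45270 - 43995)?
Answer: 20355375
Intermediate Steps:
(((12851 - 13086) - 11835) + 28035)*(45270 - 43995) = ((-235 - 11835) + 28035)*1275 = (-12070 + 28035)*1275 = 15965*1275 = 20355375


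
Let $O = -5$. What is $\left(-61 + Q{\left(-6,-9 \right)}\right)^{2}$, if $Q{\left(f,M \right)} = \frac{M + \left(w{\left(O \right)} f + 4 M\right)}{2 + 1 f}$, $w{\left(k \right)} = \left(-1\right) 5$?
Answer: $\frac{52441}{16} \approx 3277.6$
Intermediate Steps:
$w{\left(k \right)} = -5$
$Q{\left(f,M \right)} = \frac{- 5 f + 5 M}{2 + f}$ ($Q{\left(f,M \right)} = \frac{M + \left(- 5 f + 4 M\right)}{2 + 1 f} = \frac{- 5 f + 5 M}{2 + f}$)
$\left(-61 + Q{\left(-6,-9 \right)}\right)^{2} = \left(-61 + \frac{5 \left(-9 - -6\right)}{2 - 6}\right)^{2} = \left(-61 + \frac{5 \left(-9 + 6\right)}{-4}\right)^{2} = \left(-61 + 5 \left(- \frac{1}{4}\right) \left(-3\right)\right)^{2} = \left(-61 + \frac{15}{4}\right)^{2} = \left(- \frac{229}{4}\right)^{2} = \frac{52441}{16}$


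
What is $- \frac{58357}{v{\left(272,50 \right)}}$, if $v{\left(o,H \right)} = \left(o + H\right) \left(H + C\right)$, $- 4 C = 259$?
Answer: $\frac{116714}{9499} \approx 12.287$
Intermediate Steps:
$C = - \frac{259}{4}$ ($C = \left(- \frac{1}{4}\right) 259 = - \frac{259}{4} \approx -64.75$)
$v{\left(o,H \right)} = \left(- \frac{259}{4} + H\right) \left(H + o\right)$ ($v{\left(o,H \right)} = \left(o + H\right) \left(H - \frac{259}{4}\right) = \left(H + o\right) \left(- \frac{259}{4} + H\right) = \left(- \frac{259}{4} + H\right) \left(H + o\right)$)
$- \frac{58357}{v{\left(272,50 \right)}} = - \frac{58357}{50^{2} - \frac{6475}{2} - 17612 + 50 \cdot 272} = - \frac{58357}{2500 - \frac{6475}{2} - 17612 + 13600} = - \frac{58357}{- \frac{9499}{2}} = \left(-58357\right) \left(- \frac{2}{9499}\right) = \frac{116714}{9499}$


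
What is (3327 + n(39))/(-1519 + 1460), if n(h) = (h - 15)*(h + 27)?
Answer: -4911/59 ≈ -83.237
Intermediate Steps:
n(h) = (-15 + h)*(27 + h)
(3327 + n(39))/(-1519 + 1460) = (3327 + (-405 + 39² + 12*39))/(-1519 + 1460) = (3327 + (-405 + 1521 + 468))/(-59) = (3327 + 1584)*(-1/59) = 4911*(-1/59) = -4911/59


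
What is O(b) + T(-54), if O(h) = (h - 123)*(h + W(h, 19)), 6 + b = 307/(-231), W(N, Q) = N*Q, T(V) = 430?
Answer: 1042334390/53361 ≈ 19534.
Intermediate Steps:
b = -1693/231 (b = -6 + 307/(-231) = -6 + 307*(-1/231) = -6 - 307/231 = -1693/231 ≈ -7.3290)
O(h) = 20*h*(-123 + h) (O(h) = (h - 123)*(h + h*19) = (-123 + h)*(h + 19*h) = (-123 + h)*(20*h) = 20*h*(-123 + h))
O(b) + T(-54) = 20*(-1693/231)*(-123 - 1693/231) + 430 = 20*(-1693/231)*(-30106/231) + 430 = 1019389160/53361 + 430 = 1042334390/53361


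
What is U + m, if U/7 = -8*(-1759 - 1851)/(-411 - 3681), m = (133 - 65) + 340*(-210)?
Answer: -73023176/1023 ≈ -71381.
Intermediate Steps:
m = -71332 (m = 68 - 71400 = -71332)
U = -50540/1023 (U = 7*(-8*(-1759 - 1851)/(-411 - 3681)) = 7*(-(-28880)/(-4092)) = 7*(-(-28880)*(-1)/4092) = 7*(-8*1805/2046) = 7*(-7220/1023) = -50540/1023 ≈ -49.404)
U + m = -50540/1023 - 71332 = -73023176/1023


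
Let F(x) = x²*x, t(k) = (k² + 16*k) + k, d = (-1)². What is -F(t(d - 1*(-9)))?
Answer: -19683000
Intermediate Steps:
d = 1
t(k) = k² + 17*k
F(x) = x³
-F(t(d - 1*(-9))) = -((1 - 1*(-9))*(17 + (1 - 1*(-9))))³ = -((1 + 9)*(17 + (1 + 9)))³ = -(10*(17 + 10))³ = -(10*27)³ = -1*270³ = -1*19683000 = -19683000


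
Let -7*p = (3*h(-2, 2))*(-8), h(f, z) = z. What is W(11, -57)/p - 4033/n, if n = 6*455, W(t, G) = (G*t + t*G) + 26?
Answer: -985861/5460 ≈ -180.56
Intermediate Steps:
W(t, G) = 26 + 2*G*t (W(t, G) = (G*t + G*t) + 26 = 2*G*t + 26 = 26 + 2*G*t)
p = 48/7 (p = -3*2*(-8)/7 = -6*(-8)/7 = -⅐*(-48) = 48/7 ≈ 6.8571)
n = 2730
W(11, -57)/p - 4033/n = (26 + 2*(-57)*11)/(48/7) - 4033/2730 = (26 - 1254)*(7/48) - 4033*1/2730 = -1228*7/48 - 4033/2730 = -2149/12 - 4033/2730 = -985861/5460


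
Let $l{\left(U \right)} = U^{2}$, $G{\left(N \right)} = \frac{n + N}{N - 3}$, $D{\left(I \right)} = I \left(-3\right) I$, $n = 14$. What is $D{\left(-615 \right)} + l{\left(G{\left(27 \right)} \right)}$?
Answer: $- \frac{653571119}{576} \approx -1.1347 \cdot 10^{6}$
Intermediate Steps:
$D{\left(I \right)} = - 3 I^{2}$ ($D{\left(I \right)} = - 3 I I = - 3 I^{2}$)
$G{\left(N \right)} = \frac{14 + N}{-3 + N}$ ($G{\left(N \right)} = \frac{14 + N}{N - 3} = \frac{14 + N}{-3 + N}$)
$D{\left(-615 \right)} + l{\left(G{\left(27 \right)} \right)} = - 3 \left(-615\right)^{2} + \left(\frac{14 + 27}{-3 + 27}\right)^{2} = \left(-3\right) 378225 + \left(\frac{1}{24} \cdot 41\right)^{2} = -1134675 + \left(\frac{1}{24} \cdot 41\right)^{2} = -1134675 + \left(\frac{41}{24}\right)^{2} = -1134675 + \frac{1681}{576} = - \frac{653571119}{576}$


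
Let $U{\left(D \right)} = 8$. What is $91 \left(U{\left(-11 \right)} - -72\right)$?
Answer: $7280$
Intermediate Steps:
$91 \left(U{\left(-11 \right)} - -72\right) = 91 \left(8 - -72\right) = 91 \left(8 + 72\right) = 91 \cdot 80 = 7280$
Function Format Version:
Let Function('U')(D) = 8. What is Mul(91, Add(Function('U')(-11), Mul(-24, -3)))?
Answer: 7280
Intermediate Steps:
Mul(91, Add(Function('U')(-11), Mul(-24, -3))) = Mul(91, Add(8, Mul(-24, -3))) = Mul(91, Add(8, 72)) = Mul(91, 80) = 7280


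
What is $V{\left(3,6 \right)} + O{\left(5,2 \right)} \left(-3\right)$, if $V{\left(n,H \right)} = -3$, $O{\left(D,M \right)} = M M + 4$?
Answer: $-27$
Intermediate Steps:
$O{\left(D,M \right)} = 4 + M^{2}$ ($O{\left(D,M \right)} = M^{2} + 4 = 4 + M^{2}$)
$V{\left(3,6 \right)} + O{\left(5,2 \right)} \left(-3\right) = -3 + \left(4 + 2^{2}\right) \left(-3\right) = -3 + \left(4 + 4\right) \left(-3\right) = -3 + 8 \left(-3\right) = -3 - 24 = -27$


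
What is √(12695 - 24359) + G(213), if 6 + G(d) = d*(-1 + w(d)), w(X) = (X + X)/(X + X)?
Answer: -6 + 108*I ≈ -6.0 + 108.0*I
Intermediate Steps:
w(X) = 1 (w(X) = (2*X)/((2*X)) = (2*X)*(1/(2*X)) = 1)
G(d) = -6 (G(d) = -6 + d*(-1 + 1) = -6 + d*0 = -6 + 0 = -6)
√(12695 - 24359) + G(213) = √(12695 - 24359) - 6 = √(-11664) - 6 = 108*I - 6 = -6 + 108*I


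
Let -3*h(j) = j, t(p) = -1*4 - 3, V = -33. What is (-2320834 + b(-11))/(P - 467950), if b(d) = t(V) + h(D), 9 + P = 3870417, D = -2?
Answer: -6962521/10207374 ≈ -0.68211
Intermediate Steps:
P = 3870408 (P = -9 + 3870417 = 3870408)
t(p) = -7 (t(p) = -4 - 3 = -7)
h(j) = -j/3
b(d) = -19/3 (b(d) = -7 - ⅓*(-2) = -7 + ⅔ = -19/3)
(-2320834 + b(-11))/(P - 467950) = (-2320834 - 19/3)/(3870408 - 467950) = -6962521/3/3402458 = -6962521/3*1/3402458 = -6962521/10207374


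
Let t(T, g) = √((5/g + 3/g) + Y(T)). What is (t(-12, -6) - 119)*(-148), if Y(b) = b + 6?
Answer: 17612 - 148*I*√66/3 ≈ 17612.0 - 400.79*I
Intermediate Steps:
Y(b) = 6 + b
t(T, g) = √(6 + T + 8/g) (t(T, g) = √((5/g + 3/g) + (6 + T)) = √(8/g + (6 + T)) = √(6 + T + 8/g))
(t(-12, -6) - 119)*(-148) = (√(6 - 12 + 8/(-6)) - 119)*(-148) = (√(6 - 12 + 8*(-⅙)) - 119)*(-148) = (√(6 - 12 - 4/3) - 119)*(-148) = (√(-22/3) - 119)*(-148) = (I*√66/3 - 119)*(-148) = (-119 + I*√66/3)*(-148) = 17612 - 148*I*√66/3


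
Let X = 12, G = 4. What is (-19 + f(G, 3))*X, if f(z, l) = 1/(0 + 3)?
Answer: -224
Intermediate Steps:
f(z, l) = ⅓ (f(z, l) = 1/3 = ⅓)
(-19 + f(G, 3))*X = (-19 + ⅓)*12 = -56/3*12 = -224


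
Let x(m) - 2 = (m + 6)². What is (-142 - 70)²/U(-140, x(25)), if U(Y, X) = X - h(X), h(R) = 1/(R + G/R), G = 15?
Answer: 13893448832/297689943 ≈ 46.671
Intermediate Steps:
h(R) = 1/(R + 15/R)
x(m) = 2 + (6 + m)² (x(m) = 2 + (m + 6)² = 2 + (6 + m)²)
U(Y, X) = X - X/(15 + X²)
(-142 - 70)²/U(-140, x(25)) = (-142 - 70)²/(((2 + (6 + 25)²)*(14 + (2 + (6 + 25)²)²)/(15 + (2 + (6 + 25)²)²))) = (-212)²/(((2 + 31²)*(14 + (2 + 31²)²)/(15 + (2 + 31²)²))) = 44944/(((2 + 961)*(14 + (2 + 961)²)/(15 + (2 + 961)²))) = 44944/((963*(14 + 963²)/(15 + 963²))) = 44944/((963*(14 + 927369)/(15 + 927369))) = 44944/((963*927383/927384)) = 44944/((963*(1/927384)*927383)) = 44944/(297689943/309128) = 44944*(309128/297689943) = 13893448832/297689943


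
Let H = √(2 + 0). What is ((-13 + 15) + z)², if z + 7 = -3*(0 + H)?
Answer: 43 + 30*√2 ≈ 85.426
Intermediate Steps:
H = √2 ≈ 1.4142
z = -7 - 3*√2 (z = -7 - 3*(0 + √2) = -7 - 3*√2 ≈ -11.243)
((-13 + 15) + z)² = ((-13 + 15) + (-7 - 3*√2))² = (2 + (-7 - 3*√2))² = (-5 - 3*√2)²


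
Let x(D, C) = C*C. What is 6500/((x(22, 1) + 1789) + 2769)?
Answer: 6500/4559 ≈ 1.4258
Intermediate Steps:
x(D, C) = C²
6500/((x(22, 1) + 1789) + 2769) = 6500/((1² + 1789) + 2769) = 6500/((1 + 1789) + 2769) = 6500/(1790 + 2769) = 6500/4559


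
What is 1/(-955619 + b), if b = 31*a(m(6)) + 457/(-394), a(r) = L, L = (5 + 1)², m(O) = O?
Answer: -394/376074639 ≈ -1.0477e-6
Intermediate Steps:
L = 36 (L = 6² = 36)
a(r) = 36
b = 439247/394 (b = 31*36 + 457/(-394) = 1116 + 457*(-1/394) = 1116 - 457/394 = 439247/394 ≈ 1114.8)
1/(-955619 + b) = 1/(-955619 + 439247/394) = 1/(-376074639/394) = -394/376074639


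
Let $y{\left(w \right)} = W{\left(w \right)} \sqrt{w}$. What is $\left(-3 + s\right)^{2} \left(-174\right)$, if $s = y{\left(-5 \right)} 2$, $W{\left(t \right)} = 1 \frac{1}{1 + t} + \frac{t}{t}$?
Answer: $\frac{783}{2} + 1566 i \sqrt{5} \approx 391.5 + 3501.7 i$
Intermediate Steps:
$W{\left(t \right)} = 1 + \frac{1}{1 + t}$ ($W{\left(t \right)} = \frac{1}{1 + t} + 1 = 1 + \frac{1}{1 + t}$)
$y{\left(w \right)} = \frac{\sqrt{w} \left(2 + w\right)}{1 + w}$ ($y{\left(w \right)} = \frac{2 + w}{1 + w} \sqrt{w} = \frac{\sqrt{w} \left(2 + w\right)}{1 + w}$)
$s = \frac{3 i \sqrt{5}}{2}$ ($s = \frac{\sqrt{-5} \left(2 - 5\right)}{1 - 5} \cdot 2 = i \sqrt{5} \frac{1}{-4} \left(-3\right) 2 = i \sqrt{5} \left(- \frac{1}{4}\right) \left(-3\right) 2 = \frac{3 i \sqrt{5}}{4} \cdot 2 = \frac{3 i \sqrt{5}}{2} \approx 3.3541 i$)
$\left(-3 + s\right)^{2} \left(-174\right) = \left(-3 + \frac{3 i \sqrt{5}}{2}\right)^{2} \left(-174\right) = - 174 \left(-3 + \frac{3 i \sqrt{5}}{2}\right)^{2}$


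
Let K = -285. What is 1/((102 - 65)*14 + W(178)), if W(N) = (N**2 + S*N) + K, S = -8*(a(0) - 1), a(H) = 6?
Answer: 1/24797 ≈ 4.0327e-5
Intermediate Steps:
S = -40 (S = -8*(6 - 1) = -8*5 = -40)
W(N) = -285 + N**2 - 40*N (W(N) = (N**2 - 40*N) - 285 = -285 + N**2 - 40*N)
1/((102 - 65)*14 + W(178)) = 1/((102 - 65)*14 + (-285 + 178**2 - 40*178)) = 1/(37*14 + (-285 + 31684 - 7120)) = 1/(518 + 24279) = 1/24797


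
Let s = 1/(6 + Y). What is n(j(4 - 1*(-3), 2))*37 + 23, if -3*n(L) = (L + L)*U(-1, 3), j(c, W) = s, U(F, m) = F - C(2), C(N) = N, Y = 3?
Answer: 281/9 ≈ 31.222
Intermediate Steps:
s = ⅑ (s = 1/(6 + 3) = 1/9 = ⅑ ≈ 0.11111)
U(F, m) = -2 + F (U(F, m) = F - 1*2 = F - 2 = -2 + F)
j(c, W) = ⅑
n(L) = 2*L (n(L) = -(L + L)*(-2 - 1)/3 = -2*L*(-3)/3 = -(-2)*L = 2*L)
n(j(4 - 1*(-3), 2))*37 + 23 = (2*(⅑))*37 + 23 = (2/9)*37 + 23 = 74/9 + 23 = 281/9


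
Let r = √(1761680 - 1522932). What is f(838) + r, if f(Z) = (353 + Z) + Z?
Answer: 2029 + 2*√59687 ≈ 2517.6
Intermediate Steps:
r = 2*√59687 (r = √238748 = 2*√59687 ≈ 488.62)
f(Z) = 353 + 2*Z
f(838) + r = (353 + 2*838) + 2*√59687 = (353 + 1676) + 2*√59687 = 2029 + 2*√59687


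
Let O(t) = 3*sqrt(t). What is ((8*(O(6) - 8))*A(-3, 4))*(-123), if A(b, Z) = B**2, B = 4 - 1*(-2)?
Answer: 283392 - 106272*sqrt(6) ≈ 23080.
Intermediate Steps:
B = 6 (B = 4 + 2 = 6)
A(b, Z) = 36 (A(b, Z) = 6**2 = 36)
((8*(O(6) - 8))*A(-3, 4))*(-123) = ((8*(3*sqrt(6) - 8))*36)*(-123) = ((8*(-8 + 3*sqrt(6)))*36)*(-123) = ((-64 + 24*sqrt(6))*36)*(-123) = (-2304 + 864*sqrt(6))*(-123) = 283392 - 106272*sqrt(6)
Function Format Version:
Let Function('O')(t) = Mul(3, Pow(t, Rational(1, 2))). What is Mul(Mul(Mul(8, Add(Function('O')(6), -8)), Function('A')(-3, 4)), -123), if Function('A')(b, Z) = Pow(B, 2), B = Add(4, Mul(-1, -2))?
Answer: Add(283392, Mul(-106272, Pow(6, Rational(1, 2)))) ≈ 23080.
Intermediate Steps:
B = 6 (B = Add(4, 2) = 6)
Function('A')(b, Z) = 36 (Function('A')(b, Z) = Pow(6, 2) = 36)
Mul(Mul(Mul(8, Add(Function('O')(6), -8)), Function('A')(-3, 4)), -123) = Mul(Mul(Mul(8, Add(Mul(3, Pow(6, Rational(1, 2))), -8)), 36), -123) = Mul(Mul(Mul(8, Add(-8, Mul(3, Pow(6, Rational(1, 2))))), 36), -123) = Mul(Mul(Add(-64, Mul(24, Pow(6, Rational(1, 2)))), 36), -123) = Mul(Add(-2304, Mul(864, Pow(6, Rational(1, 2)))), -123) = Add(283392, Mul(-106272, Pow(6, Rational(1, 2))))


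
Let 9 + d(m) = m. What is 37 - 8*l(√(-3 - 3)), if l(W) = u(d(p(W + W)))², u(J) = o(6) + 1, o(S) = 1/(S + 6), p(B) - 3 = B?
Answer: 497/18 ≈ 27.611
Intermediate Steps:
p(B) = 3 + B
d(m) = -9 + m
o(S) = 1/(6 + S)
u(J) = 13/12 (u(J) = 1/(6 + 6) + 1 = 1/12 + 1 = 13/12)
l(W) = 169/144 (l(W) = (13/12)² = 169/144)
37 - 8*l(√(-3 - 3)) = 37 - 8*169/144 = 37 - 169/18 = 497/18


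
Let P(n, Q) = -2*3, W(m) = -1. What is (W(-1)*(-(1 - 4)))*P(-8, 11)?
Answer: 18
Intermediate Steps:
P(n, Q) = -6
(W(-1)*(-(1 - 4)))*P(-8, 11) = -(-1)*(1 - 4)*(-6) = -(-1)*(-3)*(-6) = -1*3*(-6) = -3*(-6) = 18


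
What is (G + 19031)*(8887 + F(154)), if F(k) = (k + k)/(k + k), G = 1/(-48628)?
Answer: 2056326495674/12157 ≈ 1.6915e+8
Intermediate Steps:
G = -1/48628 ≈ -2.0564e-5
F(k) = 1 (F(k) = (2*k)/((2*k)) = (2*k)*(1/(2*k)) = 1)
(G + 19031)*(8887 + F(154)) = (-1/48628 + 19031)*(8887 + 1) = (925439467/48628)*8888 = 2056326495674/12157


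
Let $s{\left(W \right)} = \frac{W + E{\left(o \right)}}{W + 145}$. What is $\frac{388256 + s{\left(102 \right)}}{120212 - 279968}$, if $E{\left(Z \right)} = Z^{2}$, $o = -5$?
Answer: $- \frac{31966453}{13153244} \approx -2.4303$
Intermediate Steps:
$s{\left(W \right)} = \frac{25 + W}{145 + W}$ ($s{\left(W \right)} = \frac{W + \left(-5\right)^{2}}{W + 145} = \frac{W + 25}{145 + W} = \frac{25 + W}{145 + W}$)
$\frac{388256 + s{\left(102 \right)}}{120212 - 279968} = \frac{388256 + \frac{25 + 102}{145 + 102}}{120212 - 279968} = \frac{388256 + \frac{1}{247} \cdot 127}{-159756} = \left(388256 + \frac{1}{247} \cdot 127\right) \left(- \frac{1}{159756}\right) = \left(388256 + \frac{127}{247}\right) \left(- \frac{1}{159756}\right) = \frac{95899359}{247} \left(- \frac{1}{159756}\right) = - \frac{31966453}{13153244}$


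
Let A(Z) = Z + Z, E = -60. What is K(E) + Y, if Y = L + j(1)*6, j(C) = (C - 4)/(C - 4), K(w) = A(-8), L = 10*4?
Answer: 30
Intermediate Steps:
L = 40
A(Z) = 2*Z
K(w) = -16 (K(w) = 2*(-8) = -16)
j(C) = 1 (j(C) = (-4 + C)/(-4 + C) = 1)
Y = 46 (Y = 40 + 1*6 = 40 + 6 = 46)
K(E) + Y = -16 + 46 = 30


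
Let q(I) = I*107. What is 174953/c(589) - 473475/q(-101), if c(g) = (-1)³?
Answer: -17665828/101 ≈ -1.7491e+5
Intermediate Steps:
c(g) = -1
q(I) = 107*I
174953/c(589) - 473475/q(-101) = 174953/(-1) - 473475/(107*(-101)) = 174953*(-1) - 473475/(-10807) = -174953 - 473475*(-1/10807) = -174953 + 4425/101 = -17665828/101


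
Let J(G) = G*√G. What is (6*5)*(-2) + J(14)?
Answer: -60 + 14*√14 ≈ -7.6168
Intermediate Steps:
J(G) = G^(3/2)
(6*5)*(-2) + J(14) = (6*5)*(-2) + 14^(3/2) = 30*(-2) + 14*√14 = -60 + 14*√14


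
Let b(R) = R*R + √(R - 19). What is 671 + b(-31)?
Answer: 1632 + 5*I*√2 ≈ 1632.0 + 7.0711*I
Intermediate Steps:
b(R) = R² + √(-19 + R)
671 + b(-31) = 671 + ((-31)² + √(-19 - 31)) = 671 + (961 + √(-50)) = 671 + (961 + 5*I*√2) = 1632 + 5*I*√2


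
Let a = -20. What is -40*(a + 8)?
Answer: 480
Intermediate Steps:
-40*(a + 8) = -40*(-20 + 8) = -40*(-12) = 480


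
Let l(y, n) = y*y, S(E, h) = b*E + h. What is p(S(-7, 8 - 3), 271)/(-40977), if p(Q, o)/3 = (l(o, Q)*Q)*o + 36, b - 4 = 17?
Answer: 2826156526/13659 ≈ 2.0691e+5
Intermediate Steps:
b = 21 (b = 4 + 17 = 21)
S(E, h) = h + 21*E (S(E, h) = 21*E + h = h + 21*E)
l(y, n) = y**2
p(Q, o) = 108 + 3*Q*o**3 (p(Q, o) = 3*((o**2*Q)*o + 36) = 3*((Q*o**2)*o + 36) = 3*(Q*o**3 + 36) = 3*(36 + Q*o**3) = 108 + 3*Q*o**3)
p(S(-7, 8 - 3), 271)/(-40977) = (108 + 3*((8 - 3) + 21*(-7))*271**3)/(-40977) = (108 + 3*(5 - 147)*19902511)*(-1/40977) = (108 + 3*(-142)*19902511)*(-1/40977) = (108 - 8478469686)*(-1/40977) = -8478469578*(-1/40977) = 2826156526/13659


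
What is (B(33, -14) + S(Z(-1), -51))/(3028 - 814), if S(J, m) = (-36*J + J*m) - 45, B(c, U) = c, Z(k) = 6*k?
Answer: 85/369 ≈ 0.23035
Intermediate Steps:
S(J, m) = -45 - 36*J + J*m
(B(33, -14) + S(Z(-1), -51))/(3028 - 814) = (33 + (-45 - 216*(-1) + (6*(-1))*(-51)))/(3028 - 814) = (33 + (-45 - 36*(-6) - 6*(-51)))/2214 = (33 + (-45 + 216 + 306))*(1/2214) = (33 + 477)*(1/2214) = 510*(1/2214) = 85/369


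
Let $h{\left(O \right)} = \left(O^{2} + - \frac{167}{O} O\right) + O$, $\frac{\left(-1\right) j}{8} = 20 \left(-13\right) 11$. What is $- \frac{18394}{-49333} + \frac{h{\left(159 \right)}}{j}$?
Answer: $\frac{1667647629}{1128739040} \approx 1.4774$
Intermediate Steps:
$j = 22880$ ($j = - 8 \cdot 20 \left(-13\right) 11 = - 8 \left(\left(-260\right) 11\right) = \left(-8\right) \left(-2860\right) = 22880$)
$h{\left(O \right)} = -167 + O + O^{2}$ ($h{\left(O \right)} = \left(O^{2} - 167\right) + O = \left(-167 + O^{2}\right) + O = -167 + O + O^{2}$)
$- \frac{18394}{-49333} + \frac{h{\left(159 \right)}}{j} = - \frac{18394}{-49333} + \frac{-167 + 159 + 159^{2}}{22880} = \left(-18394\right) \left(- \frac{1}{49333}\right) + \left(-167 + 159 + 25281\right) \frac{1}{22880} = \frac{18394}{49333} + 25273 \cdot \frac{1}{22880} = \frac{18394}{49333} + \frac{25273}{22880} = \frac{1667647629}{1128739040}$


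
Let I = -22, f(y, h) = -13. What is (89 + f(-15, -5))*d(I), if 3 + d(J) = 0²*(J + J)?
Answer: -228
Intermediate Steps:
d(J) = -3 (d(J) = -3 + 0²*(J + J) = -3 + 0*(2*J) = -3 + 0 = -3)
(89 + f(-15, -5))*d(I) = (89 - 13)*(-3) = 76*(-3) = -228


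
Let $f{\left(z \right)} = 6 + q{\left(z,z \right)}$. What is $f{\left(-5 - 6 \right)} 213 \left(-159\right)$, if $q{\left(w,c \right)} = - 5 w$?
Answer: $-2065887$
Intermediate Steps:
$f{\left(z \right)} = 6 - 5 z$
$f{\left(-5 - 6 \right)} 213 \left(-159\right) = \left(6 - 5 \left(-5 - 6\right)\right) 213 \left(-159\right) = \left(6 - -55\right) 213 \left(-159\right) = \left(6 + 55\right) 213 \left(-159\right) = 61 \cdot 213 \left(-159\right) = 12993 \left(-159\right) = -2065887$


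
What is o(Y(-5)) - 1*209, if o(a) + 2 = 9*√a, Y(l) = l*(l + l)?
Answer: -211 + 45*√2 ≈ -147.36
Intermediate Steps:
Y(l) = 2*l² (Y(l) = l*(2*l) = 2*l²)
o(a) = -2 + 9*√a
o(Y(-5)) - 1*209 = (-2 + 9*√(2*(-5)²)) - 1*209 = (-2 + 9*√(2*25)) - 209 = (-2 + 9*√50) - 209 = (-2 + 9*(5*√2)) - 209 = (-2 + 45*√2) - 209 = -211 + 45*√2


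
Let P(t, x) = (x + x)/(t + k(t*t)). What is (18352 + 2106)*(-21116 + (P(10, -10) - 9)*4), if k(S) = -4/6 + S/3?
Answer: -1731063899/4 ≈ -4.3277e+8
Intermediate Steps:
k(S) = -⅔ + S/3 (k(S) = -4*⅙ + S*(⅓) = -⅔ + S/3)
P(t, x) = 2*x/(-⅔ + t + t²/3) (P(t, x) = (x + x)/(t + (-⅔ + (t*t)/3)) = (2*x)/(t + (-⅔ + t²/3)) = (2*x)/(-⅔ + t + t²/3) = 2*x/(-⅔ + t + t²/3))
(18352 + 2106)*(-21116 + (P(10, -10) - 9)*4) = (18352 + 2106)*(-21116 + (6*(-10)/(-2 + 10² + 3*10) - 9)*4) = 20458*(-21116 + (6*(-10)/(-2 + 100 + 30) - 9)*4) = 20458*(-21116 + (6*(-10)/128 - 9)*4) = 20458*(-21116 + (6*(-10)*(1/128) - 9)*4) = 20458*(-21116 + (-15/32 - 9)*4) = 20458*(-21116 - 303/32*4) = 20458*(-21116 - 303/8) = 20458*(-169231/8) = -1731063899/4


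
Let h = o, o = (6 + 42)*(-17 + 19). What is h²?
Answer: 9216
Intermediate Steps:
o = 96 (o = 48*2 = 96)
h = 96
h² = 96² = 9216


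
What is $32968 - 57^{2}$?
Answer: $29719$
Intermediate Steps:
$32968 - 57^{2} = 32968 - 3249 = 29719$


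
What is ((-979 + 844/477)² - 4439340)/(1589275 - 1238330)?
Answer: -792793023539/79850164905 ≈ -9.9285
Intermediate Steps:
((-979 + 844/477)² - 4439340)/(1589275 - 1238330) = ((-979 + 844*(1/477))² - 4439340)/350945 = ((-979 + 844/477)² - 4439340)*(1/350945) = ((-466139/477)² - 4439340)*(1/350945) = (217285567321/227529 - 4439340)*(1/350945) = -792793023539/227529*1/350945 = -792793023539/79850164905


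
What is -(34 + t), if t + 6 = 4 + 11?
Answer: -43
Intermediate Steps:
t = 9 (t = -6 + (4 + 11) = -6 + 15 = 9)
-(34 + t) = -(34 + 9) = -1*43 = -43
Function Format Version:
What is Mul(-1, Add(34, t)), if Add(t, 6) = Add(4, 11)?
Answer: -43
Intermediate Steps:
t = 9 (t = Add(-6, Add(4, 11)) = Add(-6, 15) = 9)
Mul(-1, Add(34, t)) = Mul(-1, Add(34, 9)) = Mul(-1, 43) = -43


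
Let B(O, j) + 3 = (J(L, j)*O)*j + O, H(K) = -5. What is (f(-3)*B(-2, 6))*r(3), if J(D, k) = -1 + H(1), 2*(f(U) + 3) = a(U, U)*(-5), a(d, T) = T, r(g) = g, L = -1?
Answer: 1809/2 ≈ 904.50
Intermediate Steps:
f(U) = -3 - 5*U/2 (f(U) = -3 + (U*(-5))/2 = -3 + (-5*U)/2 = -3 - 5*U/2)
J(D, k) = -6 (J(D, k) = -1 - 5 = -6)
B(O, j) = -3 + O - 6*O*j (B(O, j) = -3 + ((-6*O)*j + O) = -3 + (-6*O*j + O) = -3 + (O - 6*O*j) = -3 + O - 6*O*j)
(f(-3)*B(-2, 6))*r(3) = ((-3 - 5/2*(-3))*(-3 - 2 - 6*(-2)*6))*3 = ((-3 + 15/2)*(-3 - 2 + 72))*3 = ((9/2)*67)*3 = (603/2)*3 = 1809/2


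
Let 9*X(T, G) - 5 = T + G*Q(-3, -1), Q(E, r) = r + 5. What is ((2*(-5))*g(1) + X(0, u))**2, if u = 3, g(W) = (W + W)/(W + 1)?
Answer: 5329/81 ≈ 65.790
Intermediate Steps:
Q(E, r) = 5 + r
g(W) = 2*W/(1 + W) (g(W) = (2*W)/(1 + W) = 2*W/(1 + W))
X(T, G) = 5/9 + T/9 + 4*G/9 (X(T, G) = 5/9 + (T + G*(5 - 1))/9 = 5/9 + (T + G*4)/9 = 5/9 + (T + 4*G)/9 = 5/9 + (T/9 + 4*G/9) = 5/9 + T/9 + 4*G/9)
((2*(-5))*g(1) + X(0, u))**2 = ((2*(-5))*(2*1/(1 + 1)) + (5/9 + (1/9)*0 + (4/9)*3))**2 = (-20/2 + (5/9 + 0 + 4/3))**2 = (-20/2 + 17/9)**2 = (-10*1 + 17/9)**2 = (-10 + 17/9)**2 = (-73/9)**2 = 5329/81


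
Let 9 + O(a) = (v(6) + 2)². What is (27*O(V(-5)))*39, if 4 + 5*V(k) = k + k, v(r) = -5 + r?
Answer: 0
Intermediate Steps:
V(k) = -⅘ + 2*k/5 (V(k) = -⅘ + (k + k)/5 = -⅘ + (2*k)/5 = -⅘ + 2*k/5)
O(a) = 0 (O(a) = -9 + ((-5 + 6) + 2)² = -9 + (1 + 2)² = -9 + 3² = -9 + 9 = 0)
(27*O(V(-5)))*39 = (27*0)*39 = 0*39 = 0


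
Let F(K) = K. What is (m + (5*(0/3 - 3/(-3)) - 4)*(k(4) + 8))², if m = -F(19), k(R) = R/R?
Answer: 100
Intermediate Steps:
k(R) = 1
m = -19 (m = -1*19 = -19)
(m + (5*(0/3 - 3/(-3)) - 4)*(k(4) + 8))² = (-19 + (5*(0/3 - 3/(-3)) - 4)*(1 + 8))² = (-19 + (5*(0*(⅓) - 3*(-⅓)) - 4)*9)² = (-19 + (5*(0 + 1) - 4)*9)² = (-19 + (5*1 - 4)*9)² = (-19 + (5 - 4)*9)² = (-19 + 1*9)² = (-19 + 9)² = (-10)² = 100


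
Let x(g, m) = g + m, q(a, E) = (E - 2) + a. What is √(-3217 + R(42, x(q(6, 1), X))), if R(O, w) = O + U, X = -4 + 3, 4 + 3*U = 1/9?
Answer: 16*I*√1005/9 ≈ 56.359*I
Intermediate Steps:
q(a, E) = -2 + E + a (q(a, E) = (-2 + E) + a = -2 + E + a)
U = -35/27 (U = -4/3 + (⅓)/9 = -4/3 + (⅓)*(⅑) = -4/3 + 1/27 = -35/27 ≈ -1.2963)
X = -1
R(O, w) = -35/27 + O (R(O, w) = O - 35/27 = -35/27 + O)
√(-3217 + R(42, x(q(6, 1), X))) = √(-3217 + (-35/27 + 42)) = √(-3217 + 1099/27) = √(-85760/27) = 16*I*√1005/9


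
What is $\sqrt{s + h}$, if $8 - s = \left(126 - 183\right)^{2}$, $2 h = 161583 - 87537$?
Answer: $\sqrt{33782} \approx 183.8$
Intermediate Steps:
$h = 37023$ ($h = \frac{161583 - 87537}{2} = \frac{1}{2} \cdot 74046 = 37023$)
$s = -3241$ ($s = 8 - \left(126 - 183\right)^{2} = 8 - \left(-57\right)^{2} = 8 - 3249 = -3241$)
$\sqrt{s + h} = \sqrt{-3241 + 37023} = \sqrt{33782}$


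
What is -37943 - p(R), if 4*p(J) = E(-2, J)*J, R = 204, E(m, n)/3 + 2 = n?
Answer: -68849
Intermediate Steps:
E(m, n) = -6 + 3*n
p(J) = J*(-6 + 3*J)/4 (p(J) = ((-6 + 3*J)*J)/4 = (J*(-6 + 3*J))/4 = J*(-6 + 3*J)/4)
-37943 - p(R) = -37943 - 3*204*(-2 + 204)/4 = -37943 - 3*204*202/4 = -37943 - 1*30906 = -37943 - 30906 = -68849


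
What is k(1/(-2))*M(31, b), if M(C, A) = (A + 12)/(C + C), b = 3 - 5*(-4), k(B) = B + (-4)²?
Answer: 35/4 ≈ 8.7500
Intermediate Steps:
k(B) = 16 + B (k(B) = B + 16 = 16 + B)
b = 23 (b = 3 + 20 = 23)
M(C, A) = (12 + A)/(2*C) (M(C, A) = (12 + A)/((2*C)) = (12 + A)*(1/(2*C)) = (12 + A)/(2*C))
k(1/(-2))*M(31, b) = (16 + 1/(-2))*((½)*(12 + 23)/31) = (16 - ½)*((½)*(1/31)*35) = (31/2)*(35/62) = 35/4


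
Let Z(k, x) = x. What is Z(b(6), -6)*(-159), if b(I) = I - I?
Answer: 954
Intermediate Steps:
b(I) = 0
Z(b(6), -6)*(-159) = -6*(-159) = 954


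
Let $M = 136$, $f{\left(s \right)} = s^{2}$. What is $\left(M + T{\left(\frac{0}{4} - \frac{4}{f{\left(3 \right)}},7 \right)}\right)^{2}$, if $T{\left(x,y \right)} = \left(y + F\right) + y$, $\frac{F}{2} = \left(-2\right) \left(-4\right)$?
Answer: $27556$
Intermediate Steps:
$F = 16$ ($F = 2 \left(\left(-2\right) \left(-4\right)\right) = 2 \cdot 8 = 16$)
$T{\left(x,y \right)} = 16 + 2 y$ ($T{\left(x,y \right)} = \left(y + 16\right) + y = \left(16 + y\right) + y = 16 + 2 y$)
$\left(M + T{\left(\frac{0}{4} - \frac{4}{f{\left(3 \right)}},7 \right)}\right)^{2} = \left(136 + \left(16 + 2 \cdot 7\right)\right)^{2} = \left(136 + \left(16 + 14\right)\right)^{2} = \left(136 + 30\right)^{2} = 166^{2} = 27556$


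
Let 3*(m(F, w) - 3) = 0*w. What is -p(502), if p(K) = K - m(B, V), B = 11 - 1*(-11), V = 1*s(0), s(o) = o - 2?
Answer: -499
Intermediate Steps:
s(o) = -2 + o
V = -2 (V = 1*(-2 + 0) = 1*(-2) = -2)
B = 22 (B = 11 + 11 = 22)
m(F, w) = 3 (m(F, w) = 3 + (0*w)/3 = 3 + (1/3)*0 = 3 + 0 = 3)
p(K) = -3 + K (p(K) = K - 1*3 = K - 3 = -3 + K)
-p(502) = -(-3 + 502) = -1*499 = -499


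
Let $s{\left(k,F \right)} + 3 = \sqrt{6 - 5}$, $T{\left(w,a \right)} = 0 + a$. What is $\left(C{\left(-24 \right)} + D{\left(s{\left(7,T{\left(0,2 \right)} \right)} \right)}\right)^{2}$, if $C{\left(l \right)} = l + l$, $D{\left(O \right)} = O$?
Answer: $2500$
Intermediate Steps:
$T{\left(w,a \right)} = a$
$s{\left(k,F \right)} = -2$ ($s{\left(k,F \right)} = -3 + \sqrt{6 - 5} = -3 + \sqrt{1} = -3 + 1 = -2$)
$C{\left(l \right)} = 2 l$
$\left(C{\left(-24 \right)} + D{\left(s{\left(7,T{\left(0,2 \right)} \right)} \right)}\right)^{2} = \left(2 \left(-24\right) - 2\right)^{2} = \left(-48 - 2\right)^{2} = \left(-50\right)^{2} = 2500$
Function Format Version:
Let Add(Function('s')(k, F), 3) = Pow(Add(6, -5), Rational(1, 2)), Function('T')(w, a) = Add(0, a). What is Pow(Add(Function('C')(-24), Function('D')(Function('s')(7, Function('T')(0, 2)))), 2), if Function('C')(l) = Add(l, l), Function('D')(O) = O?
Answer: 2500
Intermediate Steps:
Function('T')(w, a) = a
Function('s')(k, F) = -2 (Function('s')(k, F) = Add(-3, Pow(Add(6, -5), Rational(1, 2))) = Add(-3, Pow(1, Rational(1, 2))) = Add(-3, 1) = -2)
Function('C')(l) = Mul(2, l)
Pow(Add(Function('C')(-24), Function('D')(Function('s')(7, Function('T')(0, 2)))), 2) = Pow(Add(Mul(2, -24), -2), 2) = Pow(Add(-48, -2), 2) = Pow(-50, 2) = 2500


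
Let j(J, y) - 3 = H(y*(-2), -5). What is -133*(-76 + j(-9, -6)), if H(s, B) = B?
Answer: 10374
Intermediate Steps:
j(J, y) = -2 (j(J, y) = 3 - 5 = -2)
-133*(-76 + j(-9, -6)) = -133*(-76 - 2) = -133*(-78) = 10374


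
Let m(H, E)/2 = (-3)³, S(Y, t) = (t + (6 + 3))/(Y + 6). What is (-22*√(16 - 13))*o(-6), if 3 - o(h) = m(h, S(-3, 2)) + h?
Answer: -1386*√3 ≈ -2400.6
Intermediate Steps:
S(Y, t) = (9 + t)/(6 + Y) (S(Y, t) = (t + 9)/(6 + Y) = (9 + t)/(6 + Y))
m(H, E) = -54 (m(H, E) = 2*(-3)³ = 2*(-27) = -54)
o(h) = 57 - h (o(h) = 3 - (-54 + h) = 3 + (54 - h) = 57 - h)
(-22*√(16 - 13))*o(-6) = (-22*√(16 - 13))*(57 - 1*(-6)) = (-22*√3)*(57 + 6) = -22*√3*63 = -1386*√3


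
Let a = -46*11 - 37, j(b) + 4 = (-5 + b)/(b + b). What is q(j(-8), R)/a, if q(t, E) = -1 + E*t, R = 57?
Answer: 2923/8688 ≈ 0.33644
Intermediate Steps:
j(b) = -4 + (-5 + b)/(2*b) (j(b) = -4 + (-5 + b)/(b + b) = -4 + (-5 + b)/((2*b)) = -4 + (-5 + b)*(1/(2*b)) = -4 + (-5 + b)/(2*b))
a = -543 (a = -506 - 37 = -543)
q(j(-8), R)/a = (-1 + 57*((1/2)*(-5 - 7*(-8))/(-8)))/(-543) = (-1 + 57*((1/2)*(-1/8)*(-5 + 56)))*(-1/543) = (-1 + 57*((1/2)*(-1/8)*51))*(-1/543) = (-1 + 57*(-51/16))*(-1/543) = (-1 - 2907/16)*(-1/543) = -2923/16*(-1/543) = 2923/8688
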